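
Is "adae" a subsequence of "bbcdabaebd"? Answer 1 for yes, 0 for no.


Check if "adae" is a subsequence of "bbcdabaebd"
Greedy scan:
  Position 0 ('b'): no match needed
  Position 1 ('b'): no match needed
  Position 2 ('c'): no match needed
  Position 3 ('d'): no match needed
  Position 4 ('a'): matches sub[0] = 'a'
  Position 5 ('b'): no match needed
  Position 6 ('a'): no match needed
  Position 7 ('e'): no match needed
  Position 8 ('b'): no match needed
  Position 9 ('d'): matches sub[1] = 'd'
Only matched 2/4 characters => not a subsequence

0


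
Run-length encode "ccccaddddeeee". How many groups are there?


Input: ccccaddddeeee
Scanning for consecutive runs:
  Group 1: 'c' x 4 (positions 0-3)
  Group 2: 'a' x 1 (positions 4-4)
  Group 3: 'd' x 4 (positions 5-8)
  Group 4: 'e' x 4 (positions 9-12)
Total groups: 4

4


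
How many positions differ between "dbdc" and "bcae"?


Comparing "dbdc" and "bcae" position by position:
  Position 0: 'd' vs 'b' => DIFFER
  Position 1: 'b' vs 'c' => DIFFER
  Position 2: 'd' vs 'a' => DIFFER
  Position 3: 'c' vs 'e' => DIFFER
Positions that differ: 4

4


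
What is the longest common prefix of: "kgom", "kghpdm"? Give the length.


Words: kgom, kghpdm
  Position 0: all 'k' => match
  Position 1: all 'g' => match
  Position 2: ('o', 'h') => mismatch, stop
LCP = "kg" (length 2)

2


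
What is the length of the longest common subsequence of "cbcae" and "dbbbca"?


LCS of "cbcae" and "dbbbca"
DP table:
           d    b    b    b    c    a
      0    0    0    0    0    0    0
  c   0    0    0    0    0    1    1
  b   0    0    1    1    1    1    1
  c   0    0    1    1    1    2    2
  a   0    0    1    1    1    2    3
  e   0    0    1    1    1    2    3
LCS length = dp[5][6] = 3

3


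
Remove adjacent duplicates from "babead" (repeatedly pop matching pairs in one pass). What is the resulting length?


Input: babead
Stack-based adjacent duplicate removal:
  Read 'b': push. Stack: b
  Read 'a': push. Stack: ba
  Read 'b': push. Stack: bab
  Read 'e': push. Stack: babe
  Read 'a': push. Stack: babea
  Read 'd': push. Stack: babead
Final stack: "babead" (length 6)

6


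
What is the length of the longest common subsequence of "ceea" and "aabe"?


LCS of "ceea" and "aabe"
DP table:
           a    a    b    e
      0    0    0    0    0
  c   0    0    0    0    0
  e   0    0    0    0    1
  e   0    0    0    0    1
  a   0    1    1    1    1
LCS length = dp[4][4] = 1

1


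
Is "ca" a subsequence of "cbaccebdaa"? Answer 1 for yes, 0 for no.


Check if "ca" is a subsequence of "cbaccebdaa"
Greedy scan:
  Position 0 ('c'): matches sub[0] = 'c'
  Position 1 ('b'): no match needed
  Position 2 ('a'): matches sub[1] = 'a'
  Position 3 ('c'): no match needed
  Position 4 ('c'): no match needed
  Position 5 ('e'): no match needed
  Position 6 ('b'): no match needed
  Position 7 ('d'): no match needed
  Position 8 ('a'): no match needed
  Position 9 ('a'): no match needed
All 2 characters matched => is a subsequence

1


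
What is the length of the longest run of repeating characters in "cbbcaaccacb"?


Input: "cbbcaaccacb"
Scanning for longest run:
  Position 1 ('b'): new char, reset run to 1
  Position 2 ('b'): continues run of 'b', length=2
  Position 3 ('c'): new char, reset run to 1
  Position 4 ('a'): new char, reset run to 1
  Position 5 ('a'): continues run of 'a', length=2
  Position 6 ('c'): new char, reset run to 1
  Position 7 ('c'): continues run of 'c', length=2
  Position 8 ('a'): new char, reset run to 1
  Position 9 ('c'): new char, reset run to 1
  Position 10 ('b'): new char, reset run to 1
Longest run: 'b' with length 2

2


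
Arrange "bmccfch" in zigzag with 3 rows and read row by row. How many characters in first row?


Zigzag "bmccfch" into 3 rows:
Placing characters:
  'b' => row 0
  'm' => row 1
  'c' => row 2
  'c' => row 1
  'f' => row 0
  'c' => row 1
  'h' => row 2
Rows:
  Row 0: "bf"
  Row 1: "mcc"
  Row 2: "ch"
First row length: 2

2


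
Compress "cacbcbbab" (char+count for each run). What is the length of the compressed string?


Input: cacbcbbab
Runs:
  'c' x 1 => "c1"
  'a' x 1 => "a1"
  'c' x 1 => "c1"
  'b' x 1 => "b1"
  'c' x 1 => "c1"
  'b' x 2 => "b2"
  'a' x 1 => "a1"
  'b' x 1 => "b1"
Compressed: "c1a1c1b1c1b2a1b1"
Compressed length: 16

16


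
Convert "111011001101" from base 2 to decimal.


Input: "111011001101" in base 2
Positional expansion:
  Digit '1' (value 1) x 2^11 = 2048
  Digit '1' (value 1) x 2^10 = 1024
  Digit '1' (value 1) x 2^9 = 512
  Digit '0' (value 0) x 2^8 = 0
  Digit '1' (value 1) x 2^7 = 128
  Digit '1' (value 1) x 2^6 = 64
  Digit '0' (value 0) x 2^5 = 0
  Digit '0' (value 0) x 2^4 = 0
  Digit '1' (value 1) x 2^3 = 8
  Digit '1' (value 1) x 2^2 = 4
  Digit '0' (value 0) x 2^1 = 0
  Digit '1' (value 1) x 2^0 = 1
Sum = 3789

3789


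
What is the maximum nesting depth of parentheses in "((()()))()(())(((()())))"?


Input: "((()()))()(())(((()())))"
Tracking depth:
  Position 0 '(': depth becomes 1
  Position 1 '(': depth becomes 2
  Position 2 '(': depth becomes 3
  Position 3 ')': depth becomes 2
  Position 4 '(': depth becomes 3
  Position 5 ')': depth becomes 2
  Position 6 ')': depth becomes 1
  Position 7 ')': depth becomes 0
  Position 8 '(': depth becomes 1
  Position 9 ')': depth becomes 0
  Position 10 '(': depth becomes 1
  Position 11 '(': depth becomes 2
  Position 12 ')': depth becomes 1
  Position 13 ')': depth becomes 0
  Position 14 '(': depth becomes 1
  Position 15 '(': depth becomes 2
  Position 16 '(': depth becomes 3
  Position 17 '(': depth becomes 4
  Position 18 ')': depth becomes 3
  Position 19 '(': depth becomes 4
  Position 20 ')': depth becomes 3
  Position 21 ')': depth becomes 2
  Position 22 ')': depth becomes 1
  Position 23 ')': depth becomes 0
Maximum depth reached: 4

4


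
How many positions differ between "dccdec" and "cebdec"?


Comparing "dccdec" and "cebdec" position by position:
  Position 0: 'd' vs 'c' => DIFFER
  Position 1: 'c' vs 'e' => DIFFER
  Position 2: 'c' vs 'b' => DIFFER
  Position 3: 'd' vs 'd' => same
  Position 4: 'e' vs 'e' => same
  Position 5: 'c' vs 'c' => same
Positions that differ: 3

3


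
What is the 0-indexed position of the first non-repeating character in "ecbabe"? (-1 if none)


Input: ecbabe
Character frequencies:
  'a': 1
  'b': 2
  'c': 1
  'e': 2
Scanning left to right for freq == 1:
  Position 0 ('e'): freq=2, skip
  Position 1 ('c'): unique! => answer = 1

1


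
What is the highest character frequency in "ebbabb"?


Input: ebbabb
Character counts:
  'a': 1
  'b': 4
  'e': 1
Maximum frequency: 4

4


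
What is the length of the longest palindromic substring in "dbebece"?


Input: "dbebece"
Checking substrings for palindromes:
  [1:4] "beb" (len 3) => palindrome
  [2:5] "ebe" (len 3) => palindrome
  [4:7] "ece" (len 3) => palindrome
Longest palindromic substring: "beb" with length 3

3


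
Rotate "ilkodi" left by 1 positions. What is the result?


Input: "ilkodi", rotate left by 1
First 1 characters: "i"
Remaining characters: "lkodi"
Concatenate remaining + first: "lkodi" + "i" = "lkodii"

lkodii


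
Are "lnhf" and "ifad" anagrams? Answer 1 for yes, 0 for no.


Strings: "lnhf", "ifad"
Sorted first:  fhln
Sorted second: adfi
Differ at position 0: 'f' vs 'a' => not anagrams

0


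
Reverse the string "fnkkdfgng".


Input: fnkkdfgng
Reading characters right to left:
  Position 8: 'g'
  Position 7: 'n'
  Position 6: 'g'
  Position 5: 'f'
  Position 4: 'd'
  Position 3: 'k'
  Position 2: 'k'
  Position 1: 'n'
  Position 0: 'f'
Reversed: gngfdkknf

gngfdkknf


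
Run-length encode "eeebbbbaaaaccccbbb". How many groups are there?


Input: eeebbbbaaaaccccbbb
Scanning for consecutive runs:
  Group 1: 'e' x 3 (positions 0-2)
  Group 2: 'b' x 4 (positions 3-6)
  Group 3: 'a' x 4 (positions 7-10)
  Group 4: 'c' x 4 (positions 11-14)
  Group 5: 'b' x 3 (positions 15-17)
Total groups: 5

5


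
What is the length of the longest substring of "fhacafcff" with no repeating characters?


Input: "fhacafcff"
Sliding window (track last position of each char):
  Position 0 ('f'): window [0,0] length 1 -- new best
  Position 1 ('h'): window [0,1] length 2 -- new best
  Position 2 ('a'): window [0,2] length 3 -- new best
  Position 3 ('c'): window [0,3] length 4 -- new best
  Position 4 ('a'): repeat (last at 2), move window start to 3
  Position 4 ('a'): window [3,4] length 2
  Position 5 ('f'): window [3,5] length 3
  Position 6 ('c'): repeat (last at 3), move window start to 4
  Position 6 ('c'): window [4,6] length 3
  Position 7 ('f'): repeat (last at 5), move window start to 6
  Position 7 ('f'): window [6,7] length 2
  Position 8 ('f'): repeat (last at 7), move window start to 8
  Position 8 ('f'): window [8,8] length 1
Longest substring with no repeats: "fhac" with length 4

4


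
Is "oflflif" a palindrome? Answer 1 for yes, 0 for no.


Input: oflflif
Reversed: filflfo
  Compare pos 0 ('o') with pos 6 ('f'): MISMATCH
  Compare pos 1 ('f') with pos 5 ('i'): MISMATCH
  Compare pos 2 ('l') with pos 4 ('l'): match
Result: not a palindrome

0


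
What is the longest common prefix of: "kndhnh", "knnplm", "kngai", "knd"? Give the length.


Words: kndhnh, knnplm, kngai, knd
  Position 0: all 'k' => match
  Position 1: all 'n' => match
  Position 2: ('d', 'n', 'g', 'd') => mismatch, stop
LCP = "kn" (length 2)

2


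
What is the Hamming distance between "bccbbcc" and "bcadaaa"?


Comparing "bccbbcc" and "bcadaaa" position by position:
  Position 0: 'b' vs 'b' => same
  Position 1: 'c' vs 'c' => same
  Position 2: 'c' vs 'a' => differ
  Position 3: 'b' vs 'd' => differ
  Position 4: 'b' vs 'a' => differ
  Position 5: 'c' vs 'a' => differ
  Position 6: 'c' vs 'a' => differ
Total differences (Hamming distance): 5

5


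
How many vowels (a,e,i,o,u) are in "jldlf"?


Input: jldlf
Checking each character:
  'j' at position 0: consonant
  'l' at position 1: consonant
  'd' at position 2: consonant
  'l' at position 3: consonant
  'f' at position 4: consonant
Total vowels: 0

0


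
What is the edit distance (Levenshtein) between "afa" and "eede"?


Computing edit distance: "afa" -> "eede"
DP table:
           e    e    d    e
      0    1    2    3    4
  a   1    1    2    3    4
  f   2    2    2    3    4
  a   3    3    3    3    4
Edit distance = dp[3][4] = 4

4


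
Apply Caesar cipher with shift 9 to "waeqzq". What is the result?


Caesar cipher: shift "waeqzq" by 9
  'w' (pos 22) + 9 = pos 5 = 'f'
  'a' (pos 0) + 9 = pos 9 = 'j'
  'e' (pos 4) + 9 = pos 13 = 'n'
  'q' (pos 16) + 9 = pos 25 = 'z'
  'z' (pos 25) + 9 = pos 8 = 'i'
  'q' (pos 16) + 9 = pos 25 = 'z'
Result: fjnziz

fjnziz


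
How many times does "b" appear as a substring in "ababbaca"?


Searching for "b" in "ababbaca"
Scanning each position:
  Position 0: "a" => no
  Position 1: "b" => MATCH
  Position 2: "a" => no
  Position 3: "b" => MATCH
  Position 4: "b" => MATCH
  Position 5: "a" => no
  Position 6: "c" => no
  Position 7: "a" => no
Total occurrences: 3

3


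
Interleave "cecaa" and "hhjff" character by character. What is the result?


Interleaving "cecaa" and "hhjff":
  Position 0: 'c' from first, 'h' from second => "ch"
  Position 1: 'e' from first, 'h' from second => "eh"
  Position 2: 'c' from first, 'j' from second => "cj"
  Position 3: 'a' from first, 'f' from second => "af"
  Position 4: 'a' from first, 'f' from second => "af"
Result: chehcjafaf

chehcjafaf


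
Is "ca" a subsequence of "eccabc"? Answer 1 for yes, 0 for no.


Check if "ca" is a subsequence of "eccabc"
Greedy scan:
  Position 0 ('e'): no match needed
  Position 1 ('c'): matches sub[0] = 'c'
  Position 2 ('c'): no match needed
  Position 3 ('a'): matches sub[1] = 'a'
  Position 4 ('b'): no match needed
  Position 5 ('c'): no match needed
All 2 characters matched => is a subsequence

1


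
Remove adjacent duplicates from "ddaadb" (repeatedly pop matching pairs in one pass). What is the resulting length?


Input: ddaadb
Stack-based adjacent duplicate removal:
  Read 'd': push. Stack: d
  Read 'd': matches stack top 'd' => pop. Stack: (empty)
  Read 'a': push. Stack: a
  Read 'a': matches stack top 'a' => pop. Stack: (empty)
  Read 'd': push. Stack: d
  Read 'b': push. Stack: db
Final stack: "db" (length 2)

2


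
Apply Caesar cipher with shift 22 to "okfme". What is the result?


Caesar cipher: shift "okfme" by 22
  'o' (pos 14) + 22 = pos 10 = 'k'
  'k' (pos 10) + 22 = pos 6 = 'g'
  'f' (pos 5) + 22 = pos 1 = 'b'
  'm' (pos 12) + 22 = pos 8 = 'i'
  'e' (pos 4) + 22 = pos 0 = 'a'
Result: kgbia

kgbia


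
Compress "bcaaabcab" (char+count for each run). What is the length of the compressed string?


Input: bcaaabcab
Runs:
  'b' x 1 => "b1"
  'c' x 1 => "c1"
  'a' x 3 => "a3"
  'b' x 1 => "b1"
  'c' x 1 => "c1"
  'a' x 1 => "a1"
  'b' x 1 => "b1"
Compressed: "b1c1a3b1c1a1b1"
Compressed length: 14

14


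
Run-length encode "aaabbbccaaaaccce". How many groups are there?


Input: aaabbbccaaaaccce
Scanning for consecutive runs:
  Group 1: 'a' x 3 (positions 0-2)
  Group 2: 'b' x 3 (positions 3-5)
  Group 3: 'c' x 2 (positions 6-7)
  Group 4: 'a' x 4 (positions 8-11)
  Group 5: 'c' x 3 (positions 12-14)
  Group 6: 'e' x 1 (positions 15-15)
Total groups: 6

6


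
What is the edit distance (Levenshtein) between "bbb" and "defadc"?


Computing edit distance: "bbb" -> "defadc"
DP table:
           d    e    f    a    d    c
      0    1    2    3    4    5    6
  b   1    1    2    3    4    5    6
  b   2    2    2    3    4    5    6
  b   3    3    3    3    4    5    6
Edit distance = dp[3][6] = 6

6


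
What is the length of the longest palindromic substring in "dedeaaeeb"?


Input: "dedeaaeeb"
Checking substrings for palindromes:
  [3:7] "eaae" (len 4) => palindrome
  [0:3] "ded" (len 3) => palindrome
  [1:4] "ede" (len 3) => palindrome
  [4:6] "aa" (len 2) => palindrome
  [6:8] "ee" (len 2) => palindrome
Longest palindromic substring: "eaae" with length 4

4


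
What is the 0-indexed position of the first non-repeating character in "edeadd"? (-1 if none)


Input: edeadd
Character frequencies:
  'a': 1
  'd': 3
  'e': 2
Scanning left to right for freq == 1:
  Position 0 ('e'): freq=2, skip
  Position 1 ('d'): freq=3, skip
  Position 2 ('e'): freq=2, skip
  Position 3 ('a'): unique! => answer = 3

3


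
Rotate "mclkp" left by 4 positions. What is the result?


Input: "mclkp", rotate left by 4
First 4 characters: "mclk"
Remaining characters: "p"
Concatenate remaining + first: "p" + "mclk" = "pmclk"

pmclk


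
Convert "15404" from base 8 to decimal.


Input: "15404" in base 8
Positional expansion:
  Digit '1' (value 1) x 8^4 = 4096
  Digit '5' (value 5) x 8^3 = 2560
  Digit '4' (value 4) x 8^2 = 256
  Digit '0' (value 0) x 8^1 = 0
  Digit '4' (value 4) x 8^0 = 4
Sum = 6916

6916


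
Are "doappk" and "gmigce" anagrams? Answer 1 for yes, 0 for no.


Strings: "doappk", "gmigce"
Sorted first:  adkopp
Sorted second: ceggim
Differ at position 0: 'a' vs 'c' => not anagrams

0


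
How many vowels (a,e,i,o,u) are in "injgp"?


Input: injgp
Checking each character:
  'i' at position 0: vowel (running total: 1)
  'n' at position 1: consonant
  'j' at position 2: consonant
  'g' at position 3: consonant
  'p' at position 4: consonant
Total vowels: 1

1


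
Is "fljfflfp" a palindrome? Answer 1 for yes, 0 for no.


Input: fljfflfp
Reversed: pflffjlf
  Compare pos 0 ('f') with pos 7 ('p'): MISMATCH
  Compare pos 1 ('l') with pos 6 ('f'): MISMATCH
  Compare pos 2 ('j') with pos 5 ('l'): MISMATCH
  Compare pos 3 ('f') with pos 4 ('f'): match
Result: not a palindrome

0


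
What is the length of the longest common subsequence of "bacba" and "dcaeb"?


LCS of "bacba" and "dcaeb"
DP table:
           d    c    a    e    b
      0    0    0    0    0    0
  b   0    0    0    0    0    1
  a   0    0    0    1    1    1
  c   0    0    1    1    1    1
  b   0    0    1    1    1    2
  a   0    0    1    2    2    2
LCS length = dp[5][5] = 2

2


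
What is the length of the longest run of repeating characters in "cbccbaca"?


Input: "cbccbaca"
Scanning for longest run:
  Position 1 ('b'): new char, reset run to 1
  Position 2 ('c'): new char, reset run to 1
  Position 3 ('c'): continues run of 'c', length=2
  Position 4 ('b'): new char, reset run to 1
  Position 5 ('a'): new char, reset run to 1
  Position 6 ('c'): new char, reset run to 1
  Position 7 ('a'): new char, reset run to 1
Longest run: 'c' with length 2

2


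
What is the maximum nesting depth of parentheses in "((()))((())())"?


Input: "((()))((())())"
Tracking depth:
  Position 0 '(': depth becomes 1
  Position 1 '(': depth becomes 2
  Position 2 '(': depth becomes 3
  Position 3 ')': depth becomes 2
  Position 4 ')': depth becomes 1
  Position 5 ')': depth becomes 0
  Position 6 '(': depth becomes 1
  Position 7 '(': depth becomes 2
  Position 8 '(': depth becomes 3
  Position 9 ')': depth becomes 2
  Position 10 ')': depth becomes 1
  Position 11 '(': depth becomes 2
  Position 12 ')': depth becomes 1
  Position 13 ')': depth becomes 0
Maximum depth reached: 3

3


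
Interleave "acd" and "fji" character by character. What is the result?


Interleaving "acd" and "fji":
  Position 0: 'a' from first, 'f' from second => "af"
  Position 1: 'c' from first, 'j' from second => "cj"
  Position 2: 'd' from first, 'i' from second => "di"
Result: afcjdi

afcjdi


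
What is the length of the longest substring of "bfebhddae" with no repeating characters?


Input: "bfebhddae"
Sliding window (track last position of each char):
  Position 0 ('b'): window [0,0] length 1 -- new best
  Position 1 ('f'): window [0,1] length 2 -- new best
  Position 2 ('e'): window [0,2] length 3 -- new best
  Position 3 ('b'): repeat (last at 0), move window start to 1
  Position 3 ('b'): window [1,3] length 3
  Position 4 ('h'): window [1,4] length 4 -- new best
  Position 5 ('d'): window [1,5] length 5 -- new best
  Position 6 ('d'): repeat (last at 5), move window start to 6
  Position 6 ('d'): window [6,6] length 1
  Position 7 ('a'): window [6,7] length 2
  Position 8 ('e'): window [6,8] length 3
Longest substring with no repeats: "febhd" with length 5

5


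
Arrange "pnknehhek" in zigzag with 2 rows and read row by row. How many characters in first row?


Zigzag "pnknehhek" into 2 rows:
Placing characters:
  'p' => row 0
  'n' => row 1
  'k' => row 0
  'n' => row 1
  'e' => row 0
  'h' => row 1
  'h' => row 0
  'e' => row 1
  'k' => row 0
Rows:
  Row 0: "pkehk"
  Row 1: "nnhe"
First row length: 5

5


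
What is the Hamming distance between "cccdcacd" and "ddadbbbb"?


Comparing "cccdcacd" and "ddadbbbb" position by position:
  Position 0: 'c' vs 'd' => differ
  Position 1: 'c' vs 'd' => differ
  Position 2: 'c' vs 'a' => differ
  Position 3: 'd' vs 'd' => same
  Position 4: 'c' vs 'b' => differ
  Position 5: 'a' vs 'b' => differ
  Position 6: 'c' vs 'b' => differ
  Position 7: 'd' vs 'b' => differ
Total differences (Hamming distance): 7

7


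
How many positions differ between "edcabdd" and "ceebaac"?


Comparing "edcabdd" and "ceebaac" position by position:
  Position 0: 'e' vs 'c' => DIFFER
  Position 1: 'd' vs 'e' => DIFFER
  Position 2: 'c' vs 'e' => DIFFER
  Position 3: 'a' vs 'b' => DIFFER
  Position 4: 'b' vs 'a' => DIFFER
  Position 5: 'd' vs 'a' => DIFFER
  Position 6: 'd' vs 'c' => DIFFER
Positions that differ: 7

7


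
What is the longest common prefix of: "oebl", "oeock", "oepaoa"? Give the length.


Words: oebl, oeock, oepaoa
  Position 0: all 'o' => match
  Position 1: all 'e' => match
  Position 2: ('b', 'o', 'p') => mismatch, stop
LCP = "oe" (length 2)

2


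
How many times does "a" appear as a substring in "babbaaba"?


Searching for "a" in "babbaaba"
Scanning each position:
  Position 0: "b" => no
  Position 1: "a" => MATCH
  Position 2: "b" => no
  Position 3: "b" => no
  Position 4: "a" => MATCH
  Position 5: "a" => MATCH
  Position 6: "b" => no
  Position 7: "a" => MATCH
Total occurrences: 4

4


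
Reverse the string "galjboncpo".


Input: galjboncpo
Reading characters right to left:
  Position 9: 'o'
  Position 8: 'p'
  Position 7: 'c'
  Position 6: 'n'
  Position 5: 'o'
  Position 4: 'b'
  Position 3: 'j'
  Position 2: 'l'
  Position 1: 'a'
  Position 0: 'g'
Reversed: opcnobjlag

opcnobjlag


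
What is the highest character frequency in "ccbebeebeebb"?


Input: ccbebeebeebb
Character counts:
  'b': 5
  'c': 2
  'e': 5
Maximum frequency: 5

5


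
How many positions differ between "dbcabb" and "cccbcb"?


Comparing "dbcabb" and "cccbcb" position by position:
  Position 0: 'd' vs 'c' => DIFFER
  Position 1: 'b' vs 'c' => DIFFER
  Position 2: 'c' vs 'c' => same
  Position 3: 'a' vs 'b' => DIFFER
  Position 4: 'b' vs 'c' => DIFFER
  Position 5: 'b' vs 'b' => same
Positions that differ: 4

4


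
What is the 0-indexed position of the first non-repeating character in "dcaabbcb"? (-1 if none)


Input: dcaabbcb
Character frequencies:
  'a': 2
  'b': 3
  'c': 2
  'd': 1
Scanning left to right for freq == 1:
  Position 0 ('d'): unique! => answer = 0

0


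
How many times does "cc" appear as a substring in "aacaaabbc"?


Searching for "cc" in "aacaaabbc"
Scanning each position:
  Position 0: "aa" => no
  Position 1: "ac" => no
  Position 2: "ca" => no
  Position 3: "aa" => no
  Position 4: "aa" => no
  Position 5: "ab" => no
  Position 6: "bb" => no
  Position 7: "bc" => no
Total occurrences: 0

0


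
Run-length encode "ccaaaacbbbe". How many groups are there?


Input: ccaaaacbbbe
Scanning for consecutive runs:
  Group 1: 'c' x 2 (positions 0-1)
  Group 2: 'a' x 4 (positions 2-5)
  Group 3: 'c' x 1 (positions 6-6)
  Group 4: 'b' x 3 (positions 7-9)
  Group 5: 'e' x 1 (positions 10-10)
Total groups: 5

5


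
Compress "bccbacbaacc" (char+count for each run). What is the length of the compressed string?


Input: bccbacbaacc
Runs:
  'b' x 1 => "b1"
  'c' x 2 => "c2"
  'b' x 1 => "b1"
  'a' x 1 => "a1"
  'c' x 1 => "c1"
  'b' x 1 => "b1"
  'a' x 2 => "a2"
  'c' x 2 => "c2"
Compressed: "b1c2b1a1c1b1a2c2"
Compressed length: 16

16


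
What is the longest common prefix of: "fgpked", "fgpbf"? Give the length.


Words: fgpked, fgpbf
  Position 0: all 'f' => match
  Position 1: all 'g' => match
  Position 2: all 'p' => match
  Position 3: ('k', 'b') => mismatch, stop
LCP = "fgp" (length 3)

3


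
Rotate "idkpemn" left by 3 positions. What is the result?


Input: "idkpemn", rotate left by 3
First 3 characters: "idk"
Remaining characters: "pemn"
Concatenate remaining + first: "pemn" + "idk" = "pemnidk"

pemnidk


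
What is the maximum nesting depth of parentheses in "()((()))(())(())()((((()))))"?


Input: "()((()))(())(())()((((()))))"
Tracking depth:
  Position 0 '(': depth becomes 1
  Position 1 ')': depth becomes 0
  Position 2 '(': depth becomes 1
  Position 3 '(': depth becomes 2
  Position 4 '(': depth becomes 3
  Position 5 ')': depth becomes 2
  Position 6 ')': depth becomes 1
  Position 7 ')': depth becomes 0
  Position 8 '(': depth becomes 1
  Position 9 '(': depth becomes 2
  Position 10 ')': depth becomes 1
  Position 11 ')': depth becomes 0
  Position 12 '(': depth becomes 1
  Position 13 '(': depth becomes 2
  Position 14 ')': depth becomes 1
  Position 15 ')': depth becomes 0
  Position 16 '(': depth becomes 1
  Position 17 ')': depth becomes 0
  Position 18 '(': depth becomes 1
  Position 19 '(': depth becomes 2
  Position 20 '(': depth becomes 3
  Position 21 '(': depth becomes 4
  Position 22 '(': depth becomes 5
  Position 23 ')': depth becomes 4
  Position 24 ')': depth becomes 3
  Position 25 ')': depth becomes 2
  Position 26 ')': depth becomes 1
  Position 27 ')': depth becomes 0
Maximum depth reached: 5

5


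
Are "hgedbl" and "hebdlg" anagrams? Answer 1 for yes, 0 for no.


Strings: "hgedbl", "hebdlg"
Sorted first:  bdeghl
Sorted second: bdeghl
Sorted forms match => anagrams

1


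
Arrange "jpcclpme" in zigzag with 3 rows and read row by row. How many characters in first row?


Zigzag "jpcclpme" into 3 rows:
Placing characters:
  'j' => row 0
  'p' => row 1
  'c' => row 2
  'c' => row 1
  'l' => row 0
  'p' => row 1
  'm' => row 2
  'e' => row 1
Rows:
  Row 0: "jl"
  Row 1: "pcpe"
  Row 2: "cm"
First row length: 2

2


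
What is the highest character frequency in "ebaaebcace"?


Input: ebaaebcace
Character counts:
  'a': 3
  'b': 2
  'c': 2
  'e': 3
Maximum frequency: 3

3


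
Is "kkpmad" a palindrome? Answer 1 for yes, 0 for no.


Input: kkpmad
Reversed: dampkk
  Compare pos 0 ('k') with pos 5 ('d'): MISMATCH
  Compare pos 1 ('k') with pos 4 ('a'): MISMATCH
  Compare pos 2 ('p') with pos 3 ('m'): MISMATCH
Result: not a palindrome

0


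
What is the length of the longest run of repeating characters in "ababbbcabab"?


Input: "ababbbcabab"
Scanning for longest run:
  Position 1 ('b'): new char, reset run to 1
  Position 2 ('a'): new char, reset run to 1
  Position 3 ('b'): new char, reset run to 1
  Position 4 ('b'): continues run of 'b', length=2
  Position 5 ('b'): continues run of 'b', length=3
  Position 6 ('c'): new char, reset run to 1
  Position 7 ('a'): new char, reset run to 1
  Position 8 ('b'): new char, reset run to 1
  Position 9 ('a'): new char, reset run to 1
  Position 10 ('b'): new char, reset run to 1
Longest run: 'b' with length 3

3


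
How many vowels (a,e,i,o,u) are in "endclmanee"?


Input: endclmanee
Checking each character:
  'e' at position 0: vowel (running total: 1)
  'n' at position 1: consonant
  'd' at position 2: consonant
  'c' at position 3: consonant
  'l' at position 4: consonant
  'm' at position 5: consonant
  'a' at position 6: vowel (running total: 2)
  'n' at position 7: consonant
  'e' at position 8: vowel (running total: 3)
  'e' at position 9: vowel (running total: 4)
Total vowels: 4

4


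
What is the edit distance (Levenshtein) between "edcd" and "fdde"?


Computing edit distance: "edcd" -> "fdde"
DP table:
           f    d    d    e
      0    1    2    3    4
  e   1    1    2    3    3
  d   2    2    1    2    3
  c   3    3    2    2    3
  d   4    4    3    2    3
Edit distance = dp[4][4] = 3

3


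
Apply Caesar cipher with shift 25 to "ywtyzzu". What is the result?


Caesar cipher: shift "ywtyzzu" by 25
  'y' (pos 24) + 25 = pos 23 = 'x'
  'w' (pos 22) + 25 = pos 21 = 'v'
  't' (pos 19) + 25 = pos 18 = 's'
  'y' (pos 24) + 25 = pos 23 = 'x'
  'z' (pos 25) + 25 = pos 24 = 'y'
  'z' (pos 25) + 25 = pos 24 = 'y'
  'u' (pos 20) + 25 = pos 19 = 't'
Result: xvsxyyt

xvsxyyt


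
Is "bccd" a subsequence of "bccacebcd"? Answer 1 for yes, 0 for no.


Check if "bccd" is a subsequence of "bccacebcd"
Greedy scan:
  Position 0 ('b'): matches sub[0] = 'b'
  Position 1 ('c'): matches sub[1] = 'c'
  Position 2 ('c'): matches sub[2] = 'c'
  Position 3 ('a'): no match needed
  Position 4 ('c'): no match needed
  Position 5 ('e'): no match needed
  Position 6 ('b'): no match needed
  Position 7 ('c'): no match needed
  Position 8 ('d'): matches sub[3] = 'd'
All 4 characters matched => is a subsequence

1


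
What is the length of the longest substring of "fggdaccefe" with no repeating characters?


Input: "fggdaccefe"
Sliding window (track last position of each char):
  Position 0 ('f'): window [0,0] length 1 -- new best
  Position 1 ('g'): window [0,1] length 2 -- new best
  Position 2 ('g'): repeat (last at 1), move window start to 2
  Position 2 ('g'): window [2,2] length 1
  Position 3 ('d'): window [2,3] length 2
  Position 4 ('a'): window [2,4] length 3 -- new best
  Position 5 ('c'): window [2,5] length 4 -- new best
  Position 6 ('c'): repeat (last at 5), move window start to 6
  Position 6 ('c'): window [6,6] length 1
  Position 7 ('e'): window [6,7] length 2
  Position 8 ('f'): window [6,8] length 3
  Position 9 ('e'): repeat (last at 7), move window start to 8
  Position 9 ('e'): window [8,9] length 2
Longest substring with no repeats: "gdac" with length 4

4


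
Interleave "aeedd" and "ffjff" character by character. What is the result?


Interleaving "aeedd" and "ffjff":
  Position 0: 'a' from first, 'f' from second => "af"
  Position 1: 'e' from first, 'f' from second => "ef"
  Position 2: 'e' from first, 'j' from second => "ej"
  Position 3: 'd' from first, 'f' from second => "df"
  Position 4: 'd' from first, 'f' from second => "df"
Result: afefejdfdf

afefejdfdf


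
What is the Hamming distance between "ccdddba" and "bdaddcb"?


Comparing "ccdddba" and "bdaddcb" position by position:
  Position 0: 'c' vs 'b' => differ
  Position 1: 'c' vs 'd' => differ
  Position 2: 'd' vs 'a' => differ
  Position 3: 'd' vs 'd' => same
  Position 4: 'd' vs 'd' => same
  Position 5: 'b' vs 'c' => differ
  Position 6: 'a' vs 'b' => differ
Total differences (Hamming distance): 5

5


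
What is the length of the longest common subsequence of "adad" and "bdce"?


LCS of "adad" and "bdce"
DP table:
           b    d    c    e
      0    0    0    0    0
  a   0    0    0    0    0
  d   0    0    1    1    1
  a   0    0    1    1    1
  d   0    0    1    1    1
LCS length = dp[4][4] = 1

1


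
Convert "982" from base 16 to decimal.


Input: "982" in base 16
Positional expansion:
  Digit '9' (value 9) x 16^2 = 2304
  Digit '8' (value 8) x 16^1 = 128
  Digit '2' (value 2) x 16^0 = 2
Sum = 2434

2434


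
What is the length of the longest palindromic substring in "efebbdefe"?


Input: "efebbdefe"
Checking substrings for palindromes:
  [0:3] "efe" (len 3) => palindrome
  [6:9] "efe" (len 3) => palindrome
  [3:5] "bb" (len 2) => palindrome
Longest palindromic substring: "efe" with length 3

3


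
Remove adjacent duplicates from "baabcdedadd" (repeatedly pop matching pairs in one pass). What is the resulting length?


Input: baabcdedadd
Stack-based adjacent duplicate removal:
  Read 'b': push. Stack: b
  Read 'a': push. Stack: ba
  Read 'a': matches stack top 'a' => pop. Stack: b
  Read 'b': matches stack top 'b' => pop. Stack: (empty)
  Read 'c': push. Stack: c
  Read 'd': push. Stack: cd
  Read 'e': push. Stack: cde
  Read 'd': push. Stack: cded
  Read 'a': push. Stack: cdeda
  Read 'd': push. Stack: cdedad
  Read 'd': matches stack top 'd' => pop. Stack: cdeda
Final stack: "cdeda" (length 5)

5


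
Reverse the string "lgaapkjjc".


Input: lgaapkjjc
Reading characters right to left:
  Position 8: 'c'
  Position 7: 'j'
  Position 6: 'j'
  Position 5: 'k'
  Position 4: 'p'
  Position 3: 'a'
  Position 2: 'a'
  Position 1: 'g'
  Position 0: 'l'
Reversed: cjjkpaagl

cjjkpaagl


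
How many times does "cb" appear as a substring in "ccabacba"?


Searching for "cb" in "ccabacba"
Scanning each position:
  Position 0: "cc" => no
  Position 1: "ca" => no
  Position 2: "ab" => no
  Position 3: "ba" => no
  Position 4: "ac" => no
  Position 5: "cb" => MATCH
  Position 6: "ba" => no
Total occurrences: 1

1


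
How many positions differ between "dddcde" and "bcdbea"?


Comparing "dddcde" and "bcdbea" position by position:
  Position 0: 'd' vs 'b' => DIFFER
  Position 1: 'd' vs 'c' => DIFFER
  Position 2: 'd' vs 'd' => same
  Position 3: 'c' vs 'b' => DIFFER
  Position 4: 'd' vs 'e' => DIFFER
  Position 5: 'e' vs 'a' => DIFFER
Positions that differ: 5

5


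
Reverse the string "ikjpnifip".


Input: ikjpnifip
Reading characters right to left:
  Position 8: 'p'
  Position 7: 'i'
  Position 6: 'f'
  Position 5: 'i'
  Position 4: 'n'
  Position 3: 'p'
  Position 2: 'j'
  Position 1: 'k'
  Position 0: 'i'
Reversed: pifinpjki

pifinpjki


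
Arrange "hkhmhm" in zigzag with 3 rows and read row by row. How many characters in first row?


Zigzag "hkhmhm" into 3 rows:
Placing characters:
  'h' => row 0
  'k' => row 1
  'h' => row 2
  'm' => row 1
  'h' => row 0
  'm' => row 1
Rows:
  Row 0: "hh"
  Row 1: "kmm"
  Row 2: "h"
First row length: 2

2


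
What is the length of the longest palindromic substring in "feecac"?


Input: "feecac"
Checking substrings for palindromes:
  [3:6] "cac" (len 3) => palindrome
  [1:3] "ee" (len 2) => palindrome
Longest palindromic substring: "cac" with length 3

3


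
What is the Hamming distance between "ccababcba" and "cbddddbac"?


Comparing "ccababcba" and "cbddddbac" position by position:
  Position 0: 'c' vs 'c' => same
  Position 1: 'c' vs 'b' => differ
  Position 2: 'a' vs 'd' => differ
  Position 3: 'b' vs 'd' => differ
  Position 4: 'a' vs 'd' => differ
  Position 5: 'b' vs 'd' => differ
  Position 6: 'c' vs 'b' => differ
  Position 7: 'b' vs 'a' => differ
  Position 8: 'a' vs 'c' => differ
Total differences (Hamming distance): 8

8


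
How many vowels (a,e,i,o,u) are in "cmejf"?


Input: cmejf
Checking each character:
  'c' at position 0: consonant
  'm' at position 1: consonant
  'e' at position 2: vowel (running total: 1)
  'j' at position 3: consonant
  'f' at position 4: consonant
Total vowels: 1

1


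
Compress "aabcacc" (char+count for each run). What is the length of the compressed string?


Input: aabcacc
Runs:
  'a' x 2 => "a2"
  'b' x 1 => "b1"
  'c' x 1 => "c1"
  'a' x 1 => "a1"
  'c' x 2 => "c2"
Compressed: "a2b1c1a1c2"
Compressed length: 10

10


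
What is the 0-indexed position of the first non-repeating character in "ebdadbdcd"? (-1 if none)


Input: ebdadbdcd
Character frequencies:
  'a': 1
  'b': 2
  'c': 1
  'd': 4
  'e': 1
Scanning left to right for freq == 1:
  Position 0 ('e'): unique! => answer = 0

0


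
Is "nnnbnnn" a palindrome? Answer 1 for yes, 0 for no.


Input: nnnbnnn
Reversed: nnnbnnn
  Compare pos 0 ('n') with pos 6 ('n'): match
  Compare pos 1 ('n') with pos 5 ('n'): match
  Compare pos 2 ('n') with pos 4 ('n'): match
Result: palindrome

1


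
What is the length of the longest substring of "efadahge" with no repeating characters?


Input: "efadahge"
Sliding window (track last position of each char):
  Position 0 ('e'): window [0,0] length 1 -- new best
  Position 1 ('f'): window [0,1] length 2 -- new best
  Position 2 ('a'): window [0,2] length 3 -- new best
  Position 3 ('d'): window [0,3] length 4 -- new best
  Position 4 ('a'): repeat (last at 2), move window start to 3
  Position 4 ('a'): window [3,4] length 2
  Position 5 ('h'): window [3,5] length 3
  Position 6 ('g'): window [3,6] length 4
  Position 7 ('e'): window [3,7] length 5 -- new best
Longest substring with no repeats: "dahge" with length 5

5


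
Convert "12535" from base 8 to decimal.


Input: "12535" in base 8
Positional expansion:
  Digit '1' (value 1) x 8^4 = 4096
  Digit '2' (value 2) x 8^3 = 1024
  Digit '5' (value 5) x 8^2 = 320
  Digit '3' (value 3) x 8^1 = 24
  Digit '5' (value 5) x 8^0 = 5
Sum = 5469

5469


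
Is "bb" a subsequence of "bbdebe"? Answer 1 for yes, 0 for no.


Check if "bb" is a subsequence of "bbdebe"
Greedy scan:
  Position 0 ('b'): matches sub[0] = 'b'
  Position 1 ('b'): matches sub[1] = 'b'
  Position 2 ('d'): no match needed
  Position 3 ('e'): no match needed
  Position 4 ('b'): no match needed
  Position 5 ('e'): no match needed
All 2 characters matched => is a subsequence

1


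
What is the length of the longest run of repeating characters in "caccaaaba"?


Input: "caccaaaba"
Scanning for longest run:
  Position 1 ('a'): new char, reset run to 1
  Position 2 ('c'): new char, reset run to 1
  Position 3 ('c'): continues run of 'c', length=2
  Position 4 ('a'): new char, reset run to 1
  Position 5 ('a'): continues run of 'a', length=2
  Position 6 ('a'): continues run of 'a', length=3
  Position 7 ('b'): new char, reset run to 1
  Position 8 ('a'): new char, reset run to 1
Longest run: 'a' with length 3

3


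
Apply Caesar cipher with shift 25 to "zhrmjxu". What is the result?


Caesar cipher: shift "zhrmjxu" by 25
  'z' (pos 25) + 25 = pos 24 = 'y'
  'h' (pos 7) + 25 = pos 6 = 'g'
  'r' (pos 17) + 25 = pos 16 = 'q'
  'm' (pos 12) + 25 = pos 11 = 'l'
  'j' (pos 9) + 25 = pos 8 = 'i'
  'x' (pos 23) + 25 = pos 22 = 'w'
  'u' (pos 20) + 25 = pos 19 = 't'
Result: ygqliwt

ygqliwt


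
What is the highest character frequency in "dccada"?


Input: dccada
Character counts:
  'a': 2
  'c': 2
  'd': 2
Maximum frequency: 2

2


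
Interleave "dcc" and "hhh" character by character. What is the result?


Interleaving "dcc" and "hhh":
  Position 0: 'd' from first, 'h' from second => "dh"
  Position 1: 'c' from first, 'h' from second => "ch"
  Position 2: 'c' from first, 'h' from second => "ch"
Result: dhchch

dhchch


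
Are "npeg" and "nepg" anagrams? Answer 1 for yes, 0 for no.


Strings: "npeg", "nepg"
Sorted first:  egnp
Sorted second: egnp
Sorted forms match => anagrams

1


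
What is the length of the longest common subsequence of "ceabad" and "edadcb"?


LCS of "ceabad" and "edadcb"
DP table:
           e    d    a    d    c    b
      0    0    0    0    0    0    0
  c   0    0    0    0    0    1    1
  e   0    1    1    1    1    1    1
  a   0    1    1    2    2    2    2
  b   0    1    1    2    2    2    3
  a   0    1    1    2    2    2    3
  d   0    1    2    2    3    3    3
LCS length = dp[6][6] = 3

3


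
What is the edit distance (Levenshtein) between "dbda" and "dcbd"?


Computing edit distance: "dbda" -> "dcbd"
DP table:
           d    c    b    d
      0    1    2    3    4
  d   1    0    1    2    3
  b   2    1    1    1    2
  d   3    2    2    2    1
  a   4    3    3    3    2
Edit distance = dp[4][4] = 2

2


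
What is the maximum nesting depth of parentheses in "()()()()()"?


Input: "()()()()()"
Tracking depth:
  Position 0 '(': depth becomes 1
  Position 1 ')': depth becomes 0
  Position 2 '(': depth becomes 1
  Position 3 ')': depth becomes 0
  Position 4 '(': depth becomes 1
  Position 5 ')': depth becomes 0
  Position 6 '(': depth becomes 1
  Position 7 ')': depth becomes 0
  Position 8 '(': depth becomes 1
  Position 9 ')': depth becomes 0
Maximum depth reached: 1

1


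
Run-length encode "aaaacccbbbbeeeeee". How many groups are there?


Input: aaaacccbbbbeeeeee
Scanning for consecutive runs:
  Group 1: 'a' x 4 (positions 0-3)
  Group 2: 'c' x 3 (positions 4-6)
  Group 3: 'b' x 4 (positions 7-10)
  Group 4: 'e' x 6 (positions 11-16)
Total groups: 4

4


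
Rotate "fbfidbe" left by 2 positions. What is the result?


Input: "fbfidbe", rotate left by 2
First 2 characters: "fb"
Remaining characters: "fidbe"
Concatenate remaining + first: "fidbe" + "fb" = "fidbefb"

fidbefb


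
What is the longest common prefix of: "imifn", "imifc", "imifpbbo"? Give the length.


Words: imifn, imifc, imifpbbo
  Position 0: all 'i' => match
  Position 1: all 'm' => match
  Position 2: all 'i' => match
  Position 3: all 'f' => match
  Position 4: ('n', 'c', 'p') => mismatch, stop
LCP = "imif" (length 4)

4


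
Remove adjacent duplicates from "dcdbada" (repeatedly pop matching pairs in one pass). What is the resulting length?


Input: dcdbada
Stack-based adjacent duplicate removal:
  Read 'd': push. Stack: d
  Read 'c': push. Stack: dc
  Read 'd': push. Stack: dcd
  Read 'b': push. Stack: dcdb
  Read 'a': push. Stack: dcdba
  Read 'd': push. Stack: dcdbad
  Read 'a': push. Stack: dcdbada
Final stack: "dcdbada" (length 7)

7


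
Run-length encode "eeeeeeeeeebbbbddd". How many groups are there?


Input: eeeeeeeeeebbbbddd
Scanning for consecutive runs:
  Group 1: 'e' x 10 (positions 0-9)
  Group 2: 'b' x 4 (positions 10-13)
  Group 3: 'd' x 3 (positions 14-16)
Total groups: 3

3


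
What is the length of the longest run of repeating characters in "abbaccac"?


Input: "abbaccac"
Scanning for longest run:
  Position 1 ('b'): new char, reset run to 1
  Position 2 ('b'): continues run of 'b', length=2
  Position 3 ('a'): new char, reset run to 1
  Position 4 ('c'): new char, reset run to 1
  Position 5 ('c'): continues run of 'c', length=2
  Position 6 ('a'): new char, reset run to 1
  Position 7 ('c'): new char, reset run to 1
Longest run: 'b' with length 2

2
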